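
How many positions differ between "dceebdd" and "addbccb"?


Comparing "dceebdd" and "addbccb" position by position:
  Position 0: 'd' vs 'a' => DIFFER
  Position 1: 'c' vs 'd' => DIFFER
  Position 2: 'e' vs 'd' => DIFFER
  Position 3: 'e' vs 'b' => DIFFER
  Position 4: 'b' vs 'c' => DIFFER
  Position 5: 'd' vs 'c' => DIFFER
  Position 6: 'd' vs 'b' => DIFFER
Positions that differ: 7

7


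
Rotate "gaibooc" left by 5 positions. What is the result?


Input: "gaibooc", rotate left by 5
First 5 characters: "gaibo"
Remaining characters: "oc"
Concatenate remaining + first: "oc" + "gaibo" = "ocgaibo"

ocgaibo


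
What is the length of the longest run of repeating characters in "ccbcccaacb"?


Input: "ccbcccaacb"
Scanning for longest run:
  Position 1 ('c'): continues run of 'c', length=2
  Position 2 ('b'): new char, reset run to 1
  Position 3 ('c'): new char, reset run to 1
  Position 4 ('c'): continues run of 'c', length=2
  Position 5 ('c'): continues run of 'c', length=3
  Position 6 ('a'): new char, reset run to 1
  Position 7 ('a'): continues run of 'a', length=2
  Position 8 ('c'): new char, reset run to 1
  Position 9 ('b'): new char, reset run to 1
Longest run: 'c' with length 3

3


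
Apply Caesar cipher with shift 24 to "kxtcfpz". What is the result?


Caesar cipher: shift "kxtcfpz" by 24
  'k' (pos 10) + 24 = pos 8 = 'i'
  'x' (pos 23) + 24 = pos 21 = 'v'
  't' (pos 19) + 24 = pos 17 = 'r'
  'c' (pos 2) + 24 = pos 0 = 'a'
  'f' (pos 5) + 24 = pos 3 = 'd'
  'p' (pos 15) + 24 = pos 13 = 'n'
  'z' (pos 25) + 24 = pos 23 = 'x'
Result: ivradnx

ivradnx


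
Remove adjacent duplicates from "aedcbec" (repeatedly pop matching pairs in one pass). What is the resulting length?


Input: aedcbec
Stack-based adjacent duplicate removal:
  Read 'a': push. Stack: a
  Read 'e': push. Stack: ae
  Read 'd': push. Stack: aed
  Read 'c': push. Stack: aedc
  Read 'b': push. Stack: aedcb
  Read 'e': push. Stack: aedcbe
  Read 'c': push. Stack: aedcbec
Final stack: "aedcbec" (length 7)

7


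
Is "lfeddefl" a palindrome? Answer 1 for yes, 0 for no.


Input: lfeddefl
Reversed: lfeddefl
  Compare pos 0 ('l') with pos 7 ('l'): match
  Compare pos 1 ('f') with pos 6 ('f'): match
  Compare pos 2 ('e') with pos 5 ('e'): match
  Compare pos 3 ('d') with pos 4 ('d'): match
Result: palindrome

1


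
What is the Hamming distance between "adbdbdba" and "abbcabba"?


Comparing "adbdbdba" and "abbcabba" position by position:
  Position 0: 'a' vs 'a' => same
  Position 1: 'd' vs 'b' => differ
  Position 2: 'b' vs 'b' => same
  Position 3: 'd' vs 'c' => differ
  Position 4: 'b' vs 'a' => differ
  Position 5: 'd' vs 'b' => differ
  Position 6: 'b' vs 'b' => same
  Position 7: 'a' vs 'a' => same
Total differences (Hamming distance): 4

4


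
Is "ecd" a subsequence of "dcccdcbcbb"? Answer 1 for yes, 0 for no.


Check if "ecd" is a subsequence of "dcccdcbcbb"
Greedy scan:
  Position 0 ('d'): no match needed
  Position 1 ('c'): no match needed
  Position 2 ('c'): no match needed
  Position 3 ('c'): no match needed
  Position 4 ('d'): no match needed
  Position 5 ('c'): no match needed
  Position 6 ('b'): no match needed
  Position 7 ('c'): no match needed
  Position 8 ('b'): no match needed
  Position 9 ('b'): no match needed
Only matched 0/3 characters => not a subsequence

0


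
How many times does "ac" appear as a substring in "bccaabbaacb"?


Searching for "ac" in "bccaabbaacb"
Scanning each position:
  Position 0: "bc" => no
  Position 1: "cc" => no
  Position 2: "ca" => no
  Position 3: "aa" => no
  Position 4: "ab" => no
  Position 5: "bb" => no
  Position 6: "ba" => no
  Position 7: "aa" => no
  Position 8: "ac" => MATCH
  Position 9: "cb" => no
Total occurrences: 1

1


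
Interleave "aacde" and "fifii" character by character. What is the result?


Interleaving "aacde" and "fifii":
  Position 0: 'a' from first, 'f' from second => "af"
  Position 1: 'a' from first, 'i' from second => "ai"
  Position 2: 'c' from first, 'f' from second => "cf"
  Position 3: 'd' from first, 'i' from second => "di"
  Position 4: 'e' from first, 'i' from second => "ei"
Result: afaicfdiei

afaicfdiei


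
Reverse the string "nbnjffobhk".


Input: nbnjffobhk
Reading characters right to left:
  Position 9: 'k'
  Position 8: 'h'
  Position 7: 'b'
  Position 6: 'o'
  Position 5: 'f'
  Position 4: 'f'
  Position 3: 'j'
  Position 2: 'n'
  Position 1: 'b'
  Position 0: 'n'
Reversed: khboffjnbn

khboffjnbn


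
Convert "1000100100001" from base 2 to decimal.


Input: "1000100100001" in base 2
Positional expansion:
  Digit '1' (value 1) x 2^12 = 4096
  Digit '0' (value 0) x 2^11 = 0
  Digit '0' (value 0) x 2^10 = 0
  Digit '0' (value 0) x 2^9 = 0
  Digit '1' (value 1) x 2^8 = 256
  Digit '0' (value 0) x 2^7 = 0
  Digit '0' (value 0) x 2^6 = 0
  Digit '1' (value 1) x 2^5 = 32
  Digit '0' (value 0) x 2^4 = 0
  Digit '0' (value 0) x 2^3 = 0
  Digit '0' (value 0) x 2^2 = 0
  Digit '0' (value 0) x 2^1 = 0
  Digit '1' (value 1) x 2^0 = 1
Sum = 4385

4385


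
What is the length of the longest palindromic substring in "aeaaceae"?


Input: "aeaaceae"
Checking substrings for palindromes:
  [0:3] "aea" (len 3) => palindrome
  [5:8] "eae" (len 3) => palindrome
  [2:4] "aa" (len 2) => palindrome
Longest palindromic substring: "aea" with length 3

3


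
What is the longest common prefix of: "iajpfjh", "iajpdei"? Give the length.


Words: iajpfjh, iajpdei
  Position 0: all 'i' => match
  Position 1: all 'a' => match
  Position 2: all 'j' => match
  Position 3: all 'p' => match
  Position 4: ('f', 'd') => mismatch, stop
LCP = "iajp" (length 4)

4


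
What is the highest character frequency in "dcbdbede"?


Input: dcbdbede
Character counts:
  'b': 2
  'c': 1
  'd': 3
  'e': 2
Maximum frequency: 3

3


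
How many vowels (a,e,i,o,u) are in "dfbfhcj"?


Input: dfbfhcj
Checking each character:
  'd' at position 0: consonant
  'f' at position 1: consonant
  'b' at position 2: consonant
  'f' at position 3: consonant
  'h' at position 4: consonant
  'c' at position 5: consonant
  'j' at position 6: consonant
Total vowels: 0

0


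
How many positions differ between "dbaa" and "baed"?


Comparing "dbaa" and "baed" position by position:
  Position 0: 'd' vs 'b' => DIFFER
  Position 1: 'b' vs 'a' => DIFFER
  Position 2: 'a' vs 'e' => DIFFER
  Position 3: 'a' vs 'd' => DIFFER
Positions that differ: 4

4


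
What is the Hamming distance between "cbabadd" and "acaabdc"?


Comparing "cbabadd" and "acaabdc" position by position:
  Position 0: 'c' vs 'a' => differ
  Position 1: 'b' vs 'c' => differ
  Position 2: 'a' vs 'a' => same
  Position 3: 'b' vs 'a' => differ
  Position 4: 'a' vs 'b' => differ
  Position 5: 'd' vs 'd' => same
  Position 6: 'd' vs 'c' => differ
Total differences (Hamming distance): 5

5


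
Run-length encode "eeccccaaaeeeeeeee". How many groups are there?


Input: eeccccaaaeeeeeeee
Scanning for consecutive runs:
  Group 1: 'e' x 2 (positions 0-1)
  Group 2: 'c' x 4 (positions 2-5)
  Group 3: 'a' x 3 (positions 6-8)
  Group 4: 'e' x 8 (positions 9-16)
Total groups: 4

4


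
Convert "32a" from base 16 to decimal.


Input: "32a" in base 16
Positional expansion:
  Digit '3' (value 3) x 16^2 = 768
  Digit '2' (value 2) x 16^1 = 32
  Digit 'a' (value 10) x 16^0 = 10
Sum = 810

810


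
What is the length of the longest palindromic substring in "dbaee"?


Input: "dbaee"
Checking substrings for palindromes:
  [3:5] "ee" (len 2) => palindrome
Longest palindromic substring: "ee" with length 2

2


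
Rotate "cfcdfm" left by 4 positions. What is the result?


Input: "cfcdfm", rotate left by 4
First 4 characters: "cfcd"
Remaining characters: "fm"
Concatenate remaining + first: "fm" + "cfcd" = "fmcfcd"

fmcfcd


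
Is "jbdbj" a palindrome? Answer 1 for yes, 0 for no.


Input: jbdbj
Reversed: jbdbj
  Compare pos 0 ('j') with pos 4 ('j'): match
  Compare pos 1 ('b') with pos 3 ('b'): match
Result: palindrome

1


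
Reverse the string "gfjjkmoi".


Input: gfjjkmoi
Reading characters right to left:
  Position 7: 'i'
  Position 6: 'o'
  Position 5: 'm'
  Position 4: 'k'
  Position 3: 'j'
  Position 2: 'j'
  Position 1: 'f'
  Position 0: 'g'
Reversed: iomkjjfg

iomkjjfg


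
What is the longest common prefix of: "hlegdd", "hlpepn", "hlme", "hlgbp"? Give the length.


Words: hlegdd, hlpepn, hlme, hlgbp
  Position 0: all 'h' => match
  Position 1: all 'l' => match
  Position 2: ('e', 'p', 'm', 'g') => mismatch, stop
LCP = "hl" (length 2)

2


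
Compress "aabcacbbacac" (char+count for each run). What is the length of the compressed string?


Input: aabcacbbacac
Runs:
  'a' x 2 => "a2"
  'b' x 1 => "b1"
  'c' x 1 => "c1"
  'a' x 1 => "a1"
  'c' x 1 => "c1"
  'b' x 2 => "b2"
  'a' x 1 => "a1"
  'c' x 1 => "c1"
  'a' x 1 => "a1"
  'c' x 1 => "c1"
Compressed: "a2b1c1a1c1b2a1c1a1c1"
Compressed length: 20

20


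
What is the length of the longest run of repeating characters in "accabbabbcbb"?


Input: "accabbabbcbb"
Scanning for longest run:
  Position 1 ('c'): new char, reset run to 1
  Position 2 ('c'): continues run of 'c', length=2
  Position 3 ('a'): new char, reset run to 1
  Position 4 ('b'): new char, reset run to 1
  Position 5 ('b'): continues run of 'b', length=2
  Position 6 ('a'): new char, reset run to 1
  Position 7 ('b'): new char, reset run to 1
  Position 8 ('b'): continues run of 'b', length=2
  Position 9 ('c'): new char, reset run to 1
  Position 10 ('b'): new char, reset run to 1
  Position 11 ('b'): continues run of 'b', length=2
Longest run: 'c' with length 2

2


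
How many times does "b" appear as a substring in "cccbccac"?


Searching for "b" in "cccbccac"
Scanning each position:
  Position 0: "c" => no
  Position 1: "c" => no
  Position 2: "c" => no
  Position 3: "b" => MATCH
  Position 4: "c" => no
  Position 5: "c" => no
  Position 6: "a" => no
  Position 7: "c" => no
Total occurrences: 1

1


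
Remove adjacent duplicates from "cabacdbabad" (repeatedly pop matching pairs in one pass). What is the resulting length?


Input: cabacdbabad
Stack-based adjacent duplicate removal:
  Read 'c': push. Stack: c
  Read 'a': push. Stack: ca
  Read 'b': push. Stack: cab
  Read 'a': push. Stack: caba
  Read 'c': push. Stack: cabac
  Read 'd': push. Stack: cabacd
  Read 'b': push. Stack: cabacdb
  Read 'a': push. Stack: cabacdba
  Read 'b': push. Stack: cabacdbab
  Read 'a': push. Stack: cabacdbaba
  Read 'd': push. Stack: cabacdbabad
Final stack: "cabacdbabad" (length 11)

11


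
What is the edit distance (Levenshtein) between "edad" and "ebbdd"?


Computing edit distance: "edad" -> "ebbdd"
DP table:
           e    b    b    d    d
      0    1    2    3    4    5
  e   1    0    1    2    3    4
  d   2    1    1    2    2    3
  a   3    2    2    2    3    3
  d   4    3    3    3    2    3
Edit distance = dp[4][5] = 3

3


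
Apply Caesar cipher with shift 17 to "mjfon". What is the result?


Caesar cipher: shift "mjfon" by 17
  'm' (pos 12) + 17 = pos 3 = 'd'
  'j' (pos 9) + 17 = pos 0 = 'a'
  'f' (pos 5) + 17 = pos 22 = 'w'
  'o' (pos 14) + 17 = pos 5 = 'f'
  'n' (pos 13) + 17 = pos 4 = 'e'
Result: dawfe

dawfe


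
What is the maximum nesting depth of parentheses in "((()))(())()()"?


Input: "((()))(())()()"
Tracking depth:
  Position 0 '(': depth becomes 1
  Position 1 '(': depth becomes 2
  Position 2 '(': depth becomes 3
  Position 3 ')': depth becomes 2
  Position 4 ')': depth becomes 1
  Position 5 ')': depth becomes 0
  Position 6 '(': depth becomes 1
  Position 7 '(': depth becomes 2
  Position 8 ')': depth becomes 1
  Position 9 ')': depth becomes 0
  Position 10 '(': depth becomes 1
  Position 11 ')': depth becomes 0
  Position 12 '(': depth becomes 1
  Position 13 ')': depth becomes 0
Maximum depth reached: 3

3


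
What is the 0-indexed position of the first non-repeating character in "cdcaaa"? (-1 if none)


Input: cdcaaa
Character frequencies:
  'a': 3
  'c': 2
  'd': 1
Scanning left to right for freq == 1:
  Position 0 ('c'): freq=2, skip
  Position 1 ('d'): unique! => answer = 1

1


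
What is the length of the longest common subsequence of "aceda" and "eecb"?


LCS of "aceda" and "eecb"
DP table:
           e    e    c    b
      0    0    0    0    0
  a   0    0    0    0    0
  c   0    0    0    1    1
  e   0    1    1    1    1
  d   0    1    1    1    1
  a   0    1    1    1    1
LCS length = dp[5][4] = 1

1


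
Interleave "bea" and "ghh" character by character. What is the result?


Interleaving "bea" and "ghh":
  Position 0: 'b' from first, 'g' from second => "bg"
  Position 1: 'e' from first, 'h' from second => "eh"
  Position 2: 'a' from first, 'h' from second => "ah"
Result: bgehah

bgehah


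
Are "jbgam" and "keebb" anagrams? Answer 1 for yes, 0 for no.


Strings: "jbgam", "keebb"
Sorted first:  abgjm
Sorted second: bbeek
Differ at position 0: 'a' vs 'b' => not anagrams

0


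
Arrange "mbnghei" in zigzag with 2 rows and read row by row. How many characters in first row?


Zigzag "mbnghei" into 2 rows:
Placing characters:
  'm' => row 0
  'b' => row 1
  'n' => row 0
  'g' => row 1
  'h' => row 0
  'e' => row 1
  'i' => row 0
Rows:
  Row 0: "mnhi"
  Row 1: "bge"
First row length: 4

4


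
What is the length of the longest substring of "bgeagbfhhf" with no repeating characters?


Input: "bgeagbfhhf"
Sliding window (track last position of each char):
  Position 0 ('b'): window [0,0] length 1 -- new best
  Position 1 ('g'): window [0,1] length 2 -- new best
  Position 2 ('e'): window [0,2] length 3 -- new best
  Position 3 ('a'): window [0,3] length 4 -- new best
  Position 4 ('g'): repeat (last at 1), move window start to 2
  Position 4 ('g'): window [2,4] length 3
  Position 5 ('b'): window [2,5] length 4
  Position 6 ('f'): window [2,6] length 5 -- new best
  Position 7 ('h'): window [2,7] length 6 -- new best
  Position 8 ('h'): repeat (last at 7), move window start to 8
  Position 8 ('h'): window [8,8] length 1
  Position 9 ('f'): window [8,9] length 2
Longest substring with no repeats: "eagbfh" with length 6

6


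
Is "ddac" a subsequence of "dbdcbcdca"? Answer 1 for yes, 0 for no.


Check if "ddac" is a subsequence of "dbdcbcdca"
Greedy scan:
  Position 0 ('d'): matches sub[0] = 'd'
  Position 1 ('b'): no match needed
  Position 2 ('d'): matches sub[1] = 'd'
  Position 3 ('c'): no match needed
  Position 4 ('b'): no match needed
  Position 5 ('c'): no match needed
  Position 6 ('d'): no match needed
  Position 7 ('c'): no match needed
  Position 8 ('a'): matches sub[2] = 'a'
Only matched 3/4 characters => not a subsequence

0


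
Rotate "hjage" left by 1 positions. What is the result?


Input: "hjage", rotate left by 1
First 1 characters: "h"
Remaining characters: "jage"
Concatenate remaining + first: "jage" + "h" = "jageh"

jageh


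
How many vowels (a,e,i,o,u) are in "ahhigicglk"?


Input: ahhigicglk
Checking each character:
  'a' at position 0: vowel (running total: 1)
  'h' at position 1: consonant
  'h' at position 2: consonant
  'i' at position 3: vowel (running total: 2)
  'g' at position 4: consonant
  'i' at position 5: vowel (running total: 3)
  'c' at position 6: consonant
  'g' at position 7: consonant
  'l' at position 8: consonant
  'k' at position 9: consonant
Total vowels: 3

3


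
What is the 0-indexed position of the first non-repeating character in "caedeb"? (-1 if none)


Input: caedeb
Character frequencies:
  'a': 1
  'b': 1
  'c': 1
  'd': 1
  'e': 2
Scanning left to right for freq == 1:
  Position 0 ('c'): unique! => answer = 0

0


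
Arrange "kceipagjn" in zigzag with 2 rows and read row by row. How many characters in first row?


Zigzag "kceipagjn" into 2 rows:
Placing characters:
  'k' => row 0
  'c' => row 1
  'e' => row 0
  'i' => row 1
  'p' => row 0
  'a' => row 1
  'g' => row 0
  'j' => row 1
  'n' => row 0
Rows:
  Row 0: "kepgn"
  Row 1: "ciaj"
First row length: 5

5


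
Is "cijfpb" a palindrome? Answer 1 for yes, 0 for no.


Input: cijfpb
Reversed: bpfjic
  Compare pos 0 ('c') with pos 5 ('b'): MISMATCH
  Compare pos 1 ('i') with pos 4 ('p'): MISMATCH
  Compare pos 2 ('j') with pos 3 ('f'): MISMATCH
Result: not a palindrome

0


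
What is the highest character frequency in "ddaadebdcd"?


Input: ddaadebdcd
Character counts:
  'a': 2
  'b': 1
  'c': 1
  'd': 5
  'e': 1
Maximum frequency: 5

5


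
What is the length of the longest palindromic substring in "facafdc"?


Input: "facafdc"
Checking substrings for palindromes:
  [0:5] "facaf" (len 5) => palindrome
  [1:4] "aca" (len 3) => palindrome
Longest palindromic substring: "facaf" with length 5

5


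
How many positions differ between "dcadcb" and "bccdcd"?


Comparing "dcadcb" and "bccdcd" position by position:
  Position 0: 'd' vs 'b' => DIFFER
  Position 1: 'c' vs 'c' => same
  Position 2: 'a' vs 'c' => DIFFER
  Position 3: 'd' vs 'd' => same
  Position 4: 'c' vs 'c' => same
  Position 5: 'b' vs 'd' => DIFFER
Positions that differ: 3

3


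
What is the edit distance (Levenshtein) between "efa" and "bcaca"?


Computing edit distance: "efa" -> "bcaca"
DP table:
           b    c    a    c    a
      0    1    2    3    4    5
  e   1    1    2    3    4    5
  f   2    2    2    3    4    5
  a   3    3    3    2    3    4
Edit distance = dp[3][5] = 4

4


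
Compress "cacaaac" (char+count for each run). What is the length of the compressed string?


Input: cacaaac
Runs:
  'c' x 1 => "c1"
  'a' x 1 => "a1"
  'c' x 1 => "c1"
  'a' x 3 => "a3"
  'c' x 1 => "c1"
Compressed: "c1a1c1a3c1"
Compressed length: 10

10


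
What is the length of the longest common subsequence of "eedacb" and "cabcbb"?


LCS of "eedacb" and "cabcbb"
DP table:
           c    a    b    c    b    b
      0    0    0    0    0    0    0
  e   0    0    0    0    0    0    0
  e   0    0    0    0    0    0    0
  d   0    0    0    0    0    0    0
  a   0    0    1    1    1    1    1
  c   0    1    1    1    2    2    2
  b   0    1    1    2    2    3    3
LCS length = dp[6][6] = 3

3


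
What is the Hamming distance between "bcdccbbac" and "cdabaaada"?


Comparing "bcdccbbac" and "cdabaaada" position by position:
  Position 0: 'b' vs 'c' => differ
  Position 1: 'c' vs 'd' => differ
  Position 2: 'd' vs 'a' => differ
  Position 3: 'c' vs 'b' => differ
  Position 4: 'c' vs 'a' => differ
  Position 5: 'b' vs 'a' => differ
  Position 6: 'b' vs 'a' => differ
  Position 7: 'a' vs 'd' => differ
  Position 8: 'c' vs 'a' => differ
Total differences (Hamming distance): 9

9


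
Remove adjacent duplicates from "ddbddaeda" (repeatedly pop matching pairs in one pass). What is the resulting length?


Input: ddbddaeda
Stack-based adjacent duplicate removal:
  Read 'd': push. Stack: d
  Read 'd': matches stack top 'd' => pop. Stack: (empty)
  Read 'b': push. Stack: b
  Read 'd': push. Stack: bd
  Read 'd': matches stack top 'd' => pop. Stack: b
  Read 'a': push. Stack: ba
  Read 'e': push. Stack: bae
  Read 'd': push. Stack: baed
  Read 'a': push. Stack: baeda
Final stack: "baeda" (length 5)

5


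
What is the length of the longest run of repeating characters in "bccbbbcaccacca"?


Input: "bccbbbcaccacca"
Scanning for longest run:
  Position 1 ('c'): new char, reset run to 1
  Position 2 ('c'): continues run of 'c', length=2
  Position 3 ('b'): new char, reset run to 1
  Position 4 ('b'): continues run of 'b', length=2
  Position 5 ('b'): continues run of 'b', length=3
  Position 6 ('c'): new char, reset run to 1
  Position 7 ('a'): new char, reset run to 1
  Position 8 ('c'): new char, reset run to 1
  Position 9 ('c'): continues run of 'c', length=2
  Position 10 ('a'): new char, reset run to 1
  Position 11 ('c'): new char, reset run to 1
  Position 12 ('c'): continues run of 'c', length=2
  Position 13 ('a'): new char, reset run to 1
Longest run: 'b' with length 3

3


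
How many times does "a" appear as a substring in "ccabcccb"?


Searching for "a" in "ccabcccb"
Scanning each position:
  Position 0: "c" => no
  Position 1: "c" => no
  Position 2: "a" => MATCH
  Position 3: "b" => no
  Position 4: "c" => no
  Position 5: "c" => no
  Position 6: "c" => no
  Position 7: "b" => no
Total occurrences: 1

1


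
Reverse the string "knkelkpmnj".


Input: knkelkpmnj
Reading characters right to left:
  Position 9: 'j'
  Position 8: 'n'
  Position 7: 'm'
  Position 6: 'p'
  Position 5: 'k'
  Position 4: 'l'
  Position 3: 'e'
  Position 2: 'k'
  Position 1: 'n'
  Position 0: 'k'
Reversed: jnmpkleknk

jnmpkleknk


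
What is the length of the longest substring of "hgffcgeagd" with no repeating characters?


Input: "hgffcgeagd"
Sliding window (track last position of each char):
  Position 0 ('h'): window [0,0] length 1 -- new best
  Position 1 ('g'): window [0,1] length 2 -- new best
  Position 2 ('f'): window [0,2] length 3 -- new best
  Position 3 ('f'): repeat (last at 2), move window start to 3
  Position 3 ('f'): window [3,3] length 1
  Position 4 ('c'): window [3,4] length 2
  Position 5 ('g'): window [3,5] length 3
  Position 6 ('e'): window [3,6] length 4 -- new best
  Position 7 ('a'): window [3,7] length 5 -- new best
  Position 8 ('g'): repeat (last at 5), move window start to 6
  Position 8 ('g'): window [6,8] length 3
  Position 9 ('d'): window [6,9] length 4
Longest substring with no repeats: "fcgea" with length 5

5


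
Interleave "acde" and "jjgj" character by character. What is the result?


Interleaving "acde" and "jjgj":
  Position 0: 'a' from first, 'j' from second => "aj"
  Position 1: 'c' from first, 'j' from second => "cj"
  Position 2: 'd' from first, 'g' from second => "dg"
  Position 3: 'e' from first, 'j' from second => "ej"
Result: ajcjdgej

ajcjdgej


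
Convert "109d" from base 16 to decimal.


Input: "109d" in base 16
Positional expansion:
  Digit '1' (value 1) x 16^3 = 4096
  Digit '0' (value 0) x 16^2 = 0
  Digit '9' (value 9) x 16^1 = 144
  Digit 'd' (value 13) x 16^0 = 13
Sum = 4253

4253


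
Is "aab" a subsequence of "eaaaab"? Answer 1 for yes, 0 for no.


Check if "aab" is a subsequence of "eaaaab"
Greedy scan:
  Position 0 ('e'): no match needed
  Position 1 ('a'): matches sub[0] = 'a'
  Position 2 ('a'): matches sub[1] = 'a'
  Position 3 ('a'): no match needed
  Position 4 ('a'): no match needed
  Position 5 ('b'): matches sub[2] = 'b'
All 3 characters matched => is a subsequence

1


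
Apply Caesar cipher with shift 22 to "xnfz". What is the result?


Caesar cipher: shift "xnfz" by 22
  'x' (pos 23) + 22 = pos 19 = 't'
  'n' (pos 13) + 22 = pos 9 = 'j'
  'f' (pos 5) + 22 = pos 1 = 'b'
  'z' (pos 25) + 22 = pos 21 = 'v'
Result: tjbv

tjbv


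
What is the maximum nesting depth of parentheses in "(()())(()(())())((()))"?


Input: "(()())(()(())())((()))"
Tracking depth:
  Position 0 '(': depth becomes 1
  Position 1 '(': depth becomes 2
  Position 2 ')': depth becomes 1
  Position 3 '(': depth becomes 2
  Position 4 ')': depth becomes 1
  Position 5 ')': depth becomes 0
  Position 6 '(': depth becomes 1
  Position 7 '(': depth becomes 2
  Position 8 ')': depth becomes 1
  Position 9 '(': depth becomes 2
  Position 10 '(': depth becomes 3
  Position 11 ')': depth becomes 2
  Position 12 ')': depth becomes 1
  Position 13 '(': depth becomes 2
  Position 14 ')': depth becomes 1
  Position 15 ')': depth becomes 0
  Position 16 '(': depth becomes 1
  Position 17 '(': depth becomes 2
  Position 18 '(': depth becomes 3
  Position 19 ')': depth becomes 2
  Position 20 ')': depth becomes 1
  Position 21 ')': depth becomes 0
Maximum depth reached: 3

3


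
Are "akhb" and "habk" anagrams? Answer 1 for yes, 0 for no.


Strings: "akhb", "habk"
Sorted first:  abhk
Sorted second: abhk
Sorted forms match => anagrams

1


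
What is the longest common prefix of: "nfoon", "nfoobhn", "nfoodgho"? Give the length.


Words: nfoon, nfoobhn, nfoodgho
  Position 0: all 'n' => match
  Position 1: all 'f' => match
  Position 2: all 'o' => match
  Position 3: all 'o' => match
  Position 4: ('n', 'b', 'd') => mismatch, stop
LCP = "nfoo" (length 4)

4


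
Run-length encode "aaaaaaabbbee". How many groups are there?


Input: aaaaaaabbbee
Scanning for consecutive runs:
  Group 1: 'a' x 7 (positions 0-6)
  Group 2: 'b' x 3 (positions 7-9)
  Group 3: 'e' x 2 (positions 10-11)
Total groups: 3

3


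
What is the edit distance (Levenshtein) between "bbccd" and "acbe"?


Computing edit distance: "bbccd" -> "acbe"
DP table:
           a    c    b    e
      0    1    2    3    4
  b   1    1    2    2    3
  b   2    2    2    2    3
  c   3    3    2    3    3
  c   4    4    3    3    4
  d   5    5    4    4    4
Edit distance = dp[5][4] = 4

4


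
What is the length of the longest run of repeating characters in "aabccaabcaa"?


Input: "aabccaabcaa"
Scanning for longest run:
  Position 1 ('a'): continues run of 'a', length=2
  Position 2 ('b'): new char, reset run to 1
  Position 3 ('c'): new char, reset run to 1
  Position 4 ('c'): continues run of 'c', length=2
  Position 5 ('a'): new char, reset run to 1
  Position 6 ('a'): continues run of 'a', length=2
  Position 7 ('b'): new char, reset run to 1
  Position 8 ('c'): new char, reset run to 1
  Position 9 ('a'): new char, reset run to 1
  Position 10 ('a'): continues run of 'a', length=2
Longest run: 'a' with length 2

2


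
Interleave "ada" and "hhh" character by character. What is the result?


Interleaving "ada" and "hhh":
  Position 0: 'a' from first, 'h' from second => "ah"
  Position 1: 'd' from first, 'h' from second => "dh"
  Position 2: 'a' from first, 'h' from second => "ah"
Result: ahdhah

ahdhah


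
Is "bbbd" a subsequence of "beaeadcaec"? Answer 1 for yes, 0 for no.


Check if "bbbd" is a subsequence of "beaeadcaec"
Greedy scan:
  Position 0 ('b'): matches sub[0] = 'b'
  Position 1 ('e'): no match needed
  Position 2 ('a'): no match needed
  Position 3 ('e'): no match needed
  Position 4 ('a'): no match needed
  Position 5 ('d'): no match needed
  Position 6 ('c'): no match needed
  Position 7 ('a'): no match needed
  Position 8 ('e'): no match needed
  Position 9 ('c'): no match needed
Only matched 1/4 characters => not a subsequence

0


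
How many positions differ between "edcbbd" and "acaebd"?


Comparing "edcbbd" and "acaebd" position by position:
  Position 0: 'e' vs 'a' => DIFFER
  Position 1: 'd' vs 'c' => DIFFER
  Position 2: 'c' vs 'a' => DIFFER
  Position 3: 'b' vs 'e' => DIFFER
  Position 4: 'b' vs 'b' => same
  Position 5: 'd' vs 'd' => same
Positions that differ: 4

4


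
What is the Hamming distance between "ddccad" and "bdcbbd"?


Comparing "ddccad" and "bdcbbd" position by position:
  Position 0: 'd' vs 'b' => differ
  Position 1: 'd' vs 'd' => same
  Position 2: 'c' vs 'c' => same
  Position 3: 'c' vs 'b' => differ
  Position 4: 'a' vs 'b' => differ
  Position 5: 'd' vs 'd' => same
Total differences (Hamming distance): 3

3


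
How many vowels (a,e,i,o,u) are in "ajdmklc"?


Input: ajdmklc
Checking each character:
  'a' at position 0: vowel (running total: 1)
  'j' at position 1: consonant
  'd' at position 2: consonant
  'm' at position 3: consonant
  'k' at position 4: consonant
  'l' at position 5: consonant
  'c' at position 6: consonant
Total vowels: 1

1


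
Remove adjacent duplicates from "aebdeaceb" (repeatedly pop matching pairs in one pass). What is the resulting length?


Input: aebdeaceb
Stack-based adjacent duplicate removal:
  Read 'a': push. Stack: a
  Read 'e': push. Stack: ae
  Read 'b': push. Stack: aeb
  Read 'd': push. Stack: aebd
  Read 'e': push. Stack: aebde
  Read 'a': push. Stack: aebdea
  Read 'c': push. Stack: aebdeac
  Read 'e': push. Stack: aebdeace
  Read 'b': push. Stack: aebdeaceb
Final stack: "aebdeaceb" (length 9)

9


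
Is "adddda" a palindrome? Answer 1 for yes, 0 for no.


Input: adddda
Reversed: adddda
  Compare pos 0 ('a') with pos 5 ('a'): match
  Compare pos 1 ('d') with pos 4 ('d'): match
  Compare pos 2 ('d') with pos 3 ('d'): match
Result: palindrome

1


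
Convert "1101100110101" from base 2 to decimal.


Input: "1101100110101" in base 2
Positional expansion:
  Digit '1' (value 1) x 2^12 = 4096
  Digit '1' (value 1) x 2^11 = 2048
  Digit '0' (value 0) x 2^10 = 0
  Digit '1' (value 1) x 2^9 = 512
  Digit '1' (value 1) x 2^8 = 256
  Digit '0' (value 0) x 2^7 = 0
  Digit '0' (value 0) x 2^6 = 0
  Digit '1' (value 1) x 2^5 = 32
  Digit '1' (value 1) x 2^4 = 16
  Digit '0' (value 0) x 2^3 = 0
  Digit '1' (value 1) x 2^2 = 4
  Digit '0' (value 0) x 2^1 = 0
  Digit '1' (value 1) x 2^0 = 1
Sum = 6965

6965


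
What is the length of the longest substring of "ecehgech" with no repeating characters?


Input: "ecehgech"
Sliding window (track last position of each char):
  Position 0 ('e'): window [0,0] length 1 -- new best
  Position 1 ('c'): window [0,1] length 2 -- new best
  Position 2 ('e'): repeat (last at 0), move window start to 1
  Position 2 ('e'): window [1,2] length 2
  Position 3 ('h'): window [1,3] length 3 -- new best
  Position 4 ('g'): window [1,4] length 4 -- new best
  Position 5 ('e'): repeat (last at 2), move window start to 3
  Position 5 ('e'): window [3,5] length 3
  Position 6 ('c'): window [3,6] length 4
  Position 7 ('h'): repeat (last at 3), move window start to 4
  Position 7 ('h'): window [4,7] length 4
Longest substring with no repeats: "cehg" with length 4

4


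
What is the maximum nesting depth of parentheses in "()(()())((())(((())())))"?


Input: "()(()())((())(((())())))"
Tracking depth:
  Position 0 '(': depth becomes 1
  Position 1 ')': depth becomes 0
  Position 2 '(': depth becomes 1
  Position 3 '(': depth becomes 2
  Position 4 ')': depth becomes 1
  Position 5 '(': depth becomes 2
  Position 6 ')': depth becomes 1
  Position 7 ')': depth becomes 0
  Position 8 '(': depth becomes 1
  Position 9 '(': depth becomes 2
  Position 10 '(': depth becomes 3
  Position 11 ')': depth becomes 2
  Position 12 ')': depth becomes 1
  Position 13 '(': depth becomes 2
  Position 14 '(': depth becomes 3
  Position 15 '(': depth becomes 4
  Position 16 '(': depth becomes 5
  Position 17 ')': depth becomes 4
  Position 18 ')': depth becomes 3
  Position 19 '(': depth becomes 4
  Position 20 ')': depth becomes 3
  Position 21 ')': depth becomes 2
  Position 22 ')': depth becomes 1
  Position 23 ')': depth becomes 0
Maximum depth reached: 5

5


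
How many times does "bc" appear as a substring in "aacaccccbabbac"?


Searching for "bc" in "aacaccccbabbac"
Scanning each position:
  Position 0: "aa" => no
  Position 1: "ac" => no
  Position 2: "ca" => no
  Position 3: "ac" => no
  Position 4: "cc" => no
  Position 5: "cc" => no
  Position 6: "cc" => no
  Position 7: "cb" => no
  Position 8: "ba" => no
  Position 9: "ab" => no
  Position 10: "bb" => no
  Position 11: "ba" => no
  Position 12: "ac" => no
Total occurrences: 0

0


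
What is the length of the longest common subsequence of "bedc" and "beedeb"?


LCS of "bedc" and "beedeb"
DP table:
           b    e    e    d    e    b
      0    0    0    0    0    0    0
  b   0    1    1    1    1    1    1
  e   0    1    2    2    2    2    2
  d   0    1    2    2    3    3    3
  c   0    1    2    2    3    3    3
LCS length = dp[4][6] = 3

3


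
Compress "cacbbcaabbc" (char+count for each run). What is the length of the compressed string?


Input: cacbbcaabbc
Runs:
  'c' x 1 => "c1"
  'a' x 1 => "a1"
  'c' x 1 => "c1"
  'b' x 2 => "b2"
  'c' x 1 => "c1"
  'a' x 2 => "a2"
  'b' x 2 => "b2"
  'c' x 1 => "c1"
Compressed: "c1a1c1b2c1a2b2c1"
Compressed length: 16

16


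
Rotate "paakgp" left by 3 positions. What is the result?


Input: "paakgp", rotate left by 3
First 3 characters: "paa"
Remaining characters: "kgp"
Concatenate remaining + first: "kgp" + "paa" = "kgppaa"

kgppaa


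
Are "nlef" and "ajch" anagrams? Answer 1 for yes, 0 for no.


Strings: "nlef", "ajch"
Sorted first:  efln
Sorted second: achj
Differ at position 0: 'e' vs 'a' => not anagrams

0


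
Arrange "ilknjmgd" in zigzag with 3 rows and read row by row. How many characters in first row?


Zigzag "ilknjmgd" into 3 rows:
Placing characters:
  'i' => row 0
  'l' => row 1
  'k' => row 2
  'n' => row 1
  'j' => row 0
  'm' => row 1
  'g' => row 2
  'd' => row 1
Rows:
  Row 0: "ij"
  Row 1: "lnmd"
  Row 2: "kg"
First row length: 2

2


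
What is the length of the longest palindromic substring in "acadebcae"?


Input: "acadebcae"
Checking substrings for palindromes:
  [0:3] "aca" (len 3) => palindrome
Longest palindromic substring: "aca" with length 3

3


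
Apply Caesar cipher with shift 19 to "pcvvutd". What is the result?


Caesar cipher: shift "pcvvutd" by 19
  'p' (pos 15) + 19 = pos 8 = 'i'
  'c' (pos 2) + 19 = pos 21 = 'v'
  'v' (pos 21) + 19 = pos 14 = 'o'
  'v' (pos 21) + 19 = pos 14 = 'o'
  'u' (pos 20) + 19 = pos 13 = 'n'
  't' (pos 19) + 19 = pos 12 = 'm'
  'd' (pos 3) + 19 = pos 22 = 'w'
Result: ivoonmw

ivoonmw


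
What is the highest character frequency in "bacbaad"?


Input: bacbaad
Character counts:
  'a': 3
  'b': 2
  'c': 1
  'd': 1
Maximum frequency: 3

3


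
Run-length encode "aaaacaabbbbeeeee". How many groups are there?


Input: aaaacaabbbbeeeee
Scanning for consecutive runs:
  Group 1: 'a' x 4 (positions 0-3)
  Group 2: 'c' x 1 (positions 4-4)
  Group 3: 'a' x 2 (positions 5-6)
  Group 4: 'b' x 4 (positions 7-10)
  Group 5: 'e' x 5 (positions 11-15)
Total groups: 5

5


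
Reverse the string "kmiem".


Input: kmiem
Reading characters right to left:
  Position 4: 'm'
  Position 3: 'e'
  Position 2: 'i'
  Position 1: 'm'
  Position 0: 'k'
Reversed: meimk

meimk


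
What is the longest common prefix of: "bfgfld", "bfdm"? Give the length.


Words: bfgfld, bfdm
  Position 0: all 'b' => match
  Position 1: all 'f' => match
  Position 2: ('g', 'd') => mismatch, stop
LCP = "bf" (length 2)

2


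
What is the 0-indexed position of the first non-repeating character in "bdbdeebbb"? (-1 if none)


Input: bdbdeebbb
Character frequencies:
  'b': 5
  'd': 2
  'e': 2
Scanning left to right for freq == 1:
  Position 0 ('b'): freq=5, skip
  Position 1 ('d'): freq=2, skip
  Position 2 ('b'): freq=5, skip
  Position 3 ('d'): freq=2, skip
  Position 4 ('e'): freq=2, skip
  Position 5 ('e'): freq=2, skip
  Position 6 ('b'): freq=5, skip
  Position 7 ('b'): freq=5, skip
  Position 8 ('b'): freq=5, skip
  No unique character found => answer = -1

-1


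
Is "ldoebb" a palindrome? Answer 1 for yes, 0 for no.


Input: ldoebb
Reversed: bbeodl
  Compare pos 0 ('l') with pos 5 ('b'): MISMATCH
  Compare pos 1 ('d') with pos 4 ('b'): MISMATCH
  Compare pos 2 ('o') with pos 3 ('e'): MISMATCH
Result: not a palindrome

0


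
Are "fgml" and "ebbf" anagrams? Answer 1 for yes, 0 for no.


Strings: "fgml", "ebbf"
Sorted first:  fglm
Sorted second: bbef
Differ at position 0: 'f' vs 'b' => not anagrams

0


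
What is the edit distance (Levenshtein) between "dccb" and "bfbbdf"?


Computing edit distance: "dccb" -> "bfbbdf"
DP table:
           b    f    b    b    d    f
      0    1    2    3    4    5    6
  d   1    1    2    3    4    4    5
  c   2    2    2    3    4    5    5
  c   3    3    3    3    4    5    6
  b   4    3    4    3    3    4    5
Edit distance = dp[4][6] = 5

5


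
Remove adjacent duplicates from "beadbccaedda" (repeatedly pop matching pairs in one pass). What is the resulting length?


Input: beadbccaedda
Stack-based adjacent duplicate removal:
  Read 'b': push. Stack: b
  Read 'e': push. Stack: be
  Read 'a': push. Stack: bea
  Read 'd': push. Stack: bead
  Read 'b': push. Stack: beadb
  Read 'c': push. Stack: beadbc
  Read 'c': matches stack top 'c' => pop. Stack: beadb
  Read 'a': push. Stack: beadba
  Read 'e': push. Stack: beadbae
  Read 'd': push. Stack: beadbaed
  Read 'd': matches stack top 'd' => pop. Stack: beadbae
  Read 'a': push. Stack: beadbaea
Final stack: "beadbaea" (length 8)

8


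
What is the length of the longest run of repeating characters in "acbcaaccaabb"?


Input: "acbcaaccaabb"
Scanning for longest run:
  Position 1 ('c'): new char, reset run to 1
  Position 2 ('b'): new char, reset run to 1
  Position 3 ('c'): new char, reset run to 1
  Position 4 ('a'): new char, reset run to 1
  Position 5 ('a'): continues run of 'a', length=2
  Position 6 ('c'): new char, reset run to 1
  Position 7 ('c'): continues run of 'c', length=2
  Position 8 ('a'): new char, reset run to 1
  Position 9 ('a'): continues run of 'a', length=2
  Position 10 ('b'): new char, reset run to 1
  Position 11 ('b'): continues run of 'b', length=2
Longest run: 'a' with length 2

2


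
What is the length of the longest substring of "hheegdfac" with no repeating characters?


Input: "hheegdfac"
Sliding window (track last position of each char):
  Position 0 ('h'): window [0,0] length 1 -- new best
  Position 1 ('h'): repeat (last at 0), move window start to 1
  Position 1 ('h'): window [1,1] length 1
  Position 2 ('e'): window [1,2] length 2 -- new best
  Position 3 ('e'): repeat (last at 2), move window start to 3
  Position 3 ('e'): window [3,3] length 1
  Position 4 ('g'): window [3,4] length 2
  Position 5 ('d'): window [3,5] length 3 -- new best
  Position 6 ('f'): window [3,6] length 4 -- new best
  Position 7 ('a'): window [3,7] length 5 -- new best
  Position 8 ('c'): window [3,8] length 6 -- new best
Longest substring with no repeats: "egdfac" with length 6

6


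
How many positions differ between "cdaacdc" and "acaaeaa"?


Comparing "cdaacdc" and "acaaeaa" position by position:
  Position 0: 'c' vs 'a' => DIFFER
  Position 1: 'd' vs 'c' => DIFFER
  Position 2: 'a' vs 'a' => same
  Position 3: 'a' vs 'a' => same
  Position 4: 'c' vs 'e' => DIFFER
  Position 5: 'd' vs 'a' => DIFFER
  Position 6: 'c' vs 'a' => DIFFER
Positions that differ: 5

5


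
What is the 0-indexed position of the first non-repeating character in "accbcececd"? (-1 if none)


Input: accbcececd
Character frequencies:
  'a': 1
  'b': 1
  'c': 5
  'd': 1
  'e': 2
Scanning left to right for freq == 1:
  Position 0 ('a'): unique! => answer = 0

0


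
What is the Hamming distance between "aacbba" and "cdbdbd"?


Comparing "aacbba" and "cdbdbd" position by position:
  Position 0: 'a' vs 'c' => differ
  Position 1: 'a' vs 'd' => differ
  Position 2: 'c' vs 'b' => differ
  Position 3: 'b' vs 'd' => differ
  Position 4: 'b' vs 'b' => same
  Position 5: 'a' vs 'd' => differ
Total differences (Hamming distance): 5

5


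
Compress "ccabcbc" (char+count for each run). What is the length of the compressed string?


Input: ccabcbc
Runs:
  'c' x 2 => "c2"
  'a' x 1 => "a1"
  'b' x 1 => "b1"
  'c' x 1 => "c1"
  'b' x 1 => "b1"
  'c' x 1 => "c1"
Compressed: "c2a1b1c1b1c1"
Compressed length: 12

12


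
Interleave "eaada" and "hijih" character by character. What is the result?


Interleaving "eaada" and "hijih":
  Position 0: 'e' from first, 'h' from second => "eh"
  Position 1: 'a' from first, 'i' from second => "ai"
  Position 2: 'a' from first, 'j' from second => "aj"
  Position 3: 'd' from first, 'i' from second => "di"
  Position 4: 'a' from first, 'h' from second => "ah"
Result: ehaiajdiah

ehaiajdiah


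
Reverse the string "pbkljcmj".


Input: pbkljcmj
Reading characters right to left:
  Position 7: 'j'
  Position 6: 'm'
  Position 5: 'c'
  Position 4: 'j'
  Position 3: 'l'
  Position 2: 'k'
  Position 1: 'b'
  Position 0: 'p'
Reversed: jmcjlkbp

jmcjlkbp


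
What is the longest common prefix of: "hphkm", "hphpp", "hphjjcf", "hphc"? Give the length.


Words: hphkm, hphpp, hphjjcf, hphc
  Position 0: all 'h' => match
  Position 1: all 'p' => match
  Position 2: all 'h' => match
  Position 3: ('k', 'p', 'j', 'c') => mismatch, stop
LCP = "hph" (length 3)

3


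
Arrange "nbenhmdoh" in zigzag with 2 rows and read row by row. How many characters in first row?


Zigzag "nbenhmdoh" into 2 rows:
Placing characters:
  'n' => row 0
  'b' => row 1
  'e' => row 0
  'n' => row 1
  'h' => row 0
  'm' => row 1
  'd' => row 0
  'o' => row 1
  'h' => row 0
Rows:
  Row 0: "nehdh"
  Row 1: "bnmo"
First row length: 5

5
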